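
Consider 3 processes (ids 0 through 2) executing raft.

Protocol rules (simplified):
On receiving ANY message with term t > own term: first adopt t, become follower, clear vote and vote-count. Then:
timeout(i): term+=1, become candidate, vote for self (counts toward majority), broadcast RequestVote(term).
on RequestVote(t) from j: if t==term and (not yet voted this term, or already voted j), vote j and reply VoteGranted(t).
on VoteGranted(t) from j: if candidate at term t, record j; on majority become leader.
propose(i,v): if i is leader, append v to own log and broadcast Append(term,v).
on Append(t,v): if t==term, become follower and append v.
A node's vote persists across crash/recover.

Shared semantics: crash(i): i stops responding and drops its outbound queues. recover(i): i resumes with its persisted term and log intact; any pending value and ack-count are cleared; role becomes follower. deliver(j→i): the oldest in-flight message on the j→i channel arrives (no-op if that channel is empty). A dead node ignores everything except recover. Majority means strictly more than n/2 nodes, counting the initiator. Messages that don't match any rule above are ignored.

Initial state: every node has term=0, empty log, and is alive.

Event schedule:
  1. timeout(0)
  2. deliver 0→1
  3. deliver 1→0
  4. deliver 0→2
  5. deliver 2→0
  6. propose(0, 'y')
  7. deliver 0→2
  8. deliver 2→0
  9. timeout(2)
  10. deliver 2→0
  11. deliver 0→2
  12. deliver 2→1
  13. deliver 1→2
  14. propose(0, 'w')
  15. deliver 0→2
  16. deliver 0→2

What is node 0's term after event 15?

2

after 1 — timeout(0): n0:cand/t1/[-]
after 2 — deliver 0→1: n1:foll/t1/[-]
after 3 — deliver 1→0: n0:lead/t1/[-]
after 4 — deliver 0→2: n2:foll/t1/[-]
after 5 — deliver 2→0: ·
after 6 — propose(0,'y'): n0:lead/t1/[y]
after 7 — deliver 0→2: n2:foll/t1/[y]
after 8 — deliver 2→0: ·
after 9 — timeout(2): n2:cand/t2/[y]
after 10 — deliver 2→0: n0:foll/t2/[y]
after 11 — deliver 0→2: n2:lead/t2/[y]
after 12 — deliver 2→1: n1:foll/t2/[-]
after 13 — deliver 1→2: ·
after 14 — propose(0,'w'): ·
after 15 — deliver 0→2: ·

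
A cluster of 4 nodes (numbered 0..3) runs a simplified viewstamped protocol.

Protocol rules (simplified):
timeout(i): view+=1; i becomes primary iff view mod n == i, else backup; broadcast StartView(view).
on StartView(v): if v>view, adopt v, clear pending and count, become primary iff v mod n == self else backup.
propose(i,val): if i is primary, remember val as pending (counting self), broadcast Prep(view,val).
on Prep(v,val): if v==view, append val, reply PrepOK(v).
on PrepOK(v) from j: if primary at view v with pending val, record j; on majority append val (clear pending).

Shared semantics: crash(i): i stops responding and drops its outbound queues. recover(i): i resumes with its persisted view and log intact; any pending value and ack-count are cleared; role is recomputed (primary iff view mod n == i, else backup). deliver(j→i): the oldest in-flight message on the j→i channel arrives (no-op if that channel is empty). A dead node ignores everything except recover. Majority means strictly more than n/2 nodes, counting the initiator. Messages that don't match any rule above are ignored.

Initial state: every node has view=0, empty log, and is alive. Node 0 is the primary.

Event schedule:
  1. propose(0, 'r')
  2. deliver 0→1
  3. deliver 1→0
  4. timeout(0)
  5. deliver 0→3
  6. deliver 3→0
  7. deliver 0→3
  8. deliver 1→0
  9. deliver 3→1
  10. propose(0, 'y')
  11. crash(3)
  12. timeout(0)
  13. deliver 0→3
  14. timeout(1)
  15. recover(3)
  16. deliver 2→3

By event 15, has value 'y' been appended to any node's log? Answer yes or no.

no

after 1 — propose(0,'r'): ·
after 2 — deliver 0→1: n1:back/v0/[r]
after 3 — deliver 1→0: ·
after 4 — timeout(0): n0:back/v1/[-]
after 5 — deliver 0→3: n3:back/v0/[r]
after 6 — deliver 3→0: ·
after 7 — deliver 0→3: n3:back/v1/[r]
after 8 — deliver 1→0: ·
after 9 — deliver 3→1: ·
after 10 — propose(0,'y'): ·
after 11 — crash(3): n3:✗back/v1/[r]
after 12 — timeout(0): n0:back/v2/[-]
after 13 — deliver 0→3: ·
after 14 — timeout(1): n1:prim/v1/[r]
after 15 — recover(3): n3:back/v1/[r]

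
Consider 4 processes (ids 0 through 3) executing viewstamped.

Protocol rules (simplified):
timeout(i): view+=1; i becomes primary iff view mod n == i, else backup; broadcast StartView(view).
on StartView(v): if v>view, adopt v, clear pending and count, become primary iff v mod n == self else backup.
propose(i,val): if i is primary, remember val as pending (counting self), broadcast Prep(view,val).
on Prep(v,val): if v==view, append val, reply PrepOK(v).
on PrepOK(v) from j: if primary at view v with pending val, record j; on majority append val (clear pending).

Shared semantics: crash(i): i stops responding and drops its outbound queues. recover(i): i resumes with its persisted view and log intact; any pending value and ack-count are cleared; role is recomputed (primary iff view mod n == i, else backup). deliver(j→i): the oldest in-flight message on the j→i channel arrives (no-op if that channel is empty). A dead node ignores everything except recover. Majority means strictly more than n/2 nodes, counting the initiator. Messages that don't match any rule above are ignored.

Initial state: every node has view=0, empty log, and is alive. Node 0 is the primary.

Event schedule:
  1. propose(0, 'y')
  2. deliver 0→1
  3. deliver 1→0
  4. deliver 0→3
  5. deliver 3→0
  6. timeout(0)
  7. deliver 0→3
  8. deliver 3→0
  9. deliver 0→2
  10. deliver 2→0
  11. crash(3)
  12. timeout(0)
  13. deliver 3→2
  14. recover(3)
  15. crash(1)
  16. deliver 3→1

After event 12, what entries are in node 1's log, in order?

y

[1] propose(0,'y') → ∅
[2] deliver 0→1 → N1(back v0 [y])
[3] deliver 1→0 → ∅
[4] deliver 0→3 → N3(back v0 [y])
[5] deliver 3→0 → N0(prim v0 [y])
[6] timeout(0) → N0(back v1 [y])
[7] deliver 0→3 → N3(back v1 [y])
[8] deliver 3→0 → ∅
[9] deliver 0→2 → N2(back v0 [y])
[10] deliver 2→0 → ∅
[11] crash(3) → N3(✗back v1 [y])
[12] timeout(0) → N0(back v2 [y])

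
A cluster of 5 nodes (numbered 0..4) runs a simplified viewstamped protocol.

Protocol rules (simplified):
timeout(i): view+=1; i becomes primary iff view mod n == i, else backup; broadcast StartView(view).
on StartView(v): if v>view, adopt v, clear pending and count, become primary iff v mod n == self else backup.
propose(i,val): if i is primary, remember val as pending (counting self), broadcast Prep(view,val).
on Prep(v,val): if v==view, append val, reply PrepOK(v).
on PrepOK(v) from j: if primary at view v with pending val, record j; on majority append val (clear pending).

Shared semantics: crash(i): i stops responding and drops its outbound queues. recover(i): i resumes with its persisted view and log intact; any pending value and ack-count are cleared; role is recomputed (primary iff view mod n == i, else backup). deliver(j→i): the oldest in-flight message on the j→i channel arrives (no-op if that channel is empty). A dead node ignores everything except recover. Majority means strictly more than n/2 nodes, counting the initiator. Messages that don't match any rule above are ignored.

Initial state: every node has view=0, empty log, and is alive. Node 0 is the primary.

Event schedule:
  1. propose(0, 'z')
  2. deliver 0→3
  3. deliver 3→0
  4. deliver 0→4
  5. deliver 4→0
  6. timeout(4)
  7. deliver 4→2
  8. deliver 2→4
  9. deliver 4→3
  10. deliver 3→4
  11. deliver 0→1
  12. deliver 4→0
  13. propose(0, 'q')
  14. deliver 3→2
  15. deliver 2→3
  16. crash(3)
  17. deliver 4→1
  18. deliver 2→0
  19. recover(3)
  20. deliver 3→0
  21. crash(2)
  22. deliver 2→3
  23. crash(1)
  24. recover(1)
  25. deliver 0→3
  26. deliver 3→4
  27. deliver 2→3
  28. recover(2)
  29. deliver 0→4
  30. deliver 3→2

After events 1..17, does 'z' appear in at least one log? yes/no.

1. propose(0,'z'):  nop
2. deliver 0→3:  <3:back v0 z>
3. deliver 3→0:  nop
4. deliver 0→4:  <4:back v0 z>
5. deliver 4→0:  <0:prim v0 z>
6. timeout(4):  <4:back v1 z>
7. deliver 4→2:  <2:back v1 ->
8. deliver 2→4:  nop
9. deliver 4→3:  <3:back v1 z>
10. deliver 3→4:  nop
11. deliver 0→1:  <1:back v0 z>
12. deliver 4→0:  <0:back v1 z>
13. propose(0,'q'):  nop
14. deliver 3→2:  nop
15. deliver 2→3:  nop
16. crash(3):  <3:✗back v1 z>
17. deliver 4→1:  <1:prim v1 z>

yes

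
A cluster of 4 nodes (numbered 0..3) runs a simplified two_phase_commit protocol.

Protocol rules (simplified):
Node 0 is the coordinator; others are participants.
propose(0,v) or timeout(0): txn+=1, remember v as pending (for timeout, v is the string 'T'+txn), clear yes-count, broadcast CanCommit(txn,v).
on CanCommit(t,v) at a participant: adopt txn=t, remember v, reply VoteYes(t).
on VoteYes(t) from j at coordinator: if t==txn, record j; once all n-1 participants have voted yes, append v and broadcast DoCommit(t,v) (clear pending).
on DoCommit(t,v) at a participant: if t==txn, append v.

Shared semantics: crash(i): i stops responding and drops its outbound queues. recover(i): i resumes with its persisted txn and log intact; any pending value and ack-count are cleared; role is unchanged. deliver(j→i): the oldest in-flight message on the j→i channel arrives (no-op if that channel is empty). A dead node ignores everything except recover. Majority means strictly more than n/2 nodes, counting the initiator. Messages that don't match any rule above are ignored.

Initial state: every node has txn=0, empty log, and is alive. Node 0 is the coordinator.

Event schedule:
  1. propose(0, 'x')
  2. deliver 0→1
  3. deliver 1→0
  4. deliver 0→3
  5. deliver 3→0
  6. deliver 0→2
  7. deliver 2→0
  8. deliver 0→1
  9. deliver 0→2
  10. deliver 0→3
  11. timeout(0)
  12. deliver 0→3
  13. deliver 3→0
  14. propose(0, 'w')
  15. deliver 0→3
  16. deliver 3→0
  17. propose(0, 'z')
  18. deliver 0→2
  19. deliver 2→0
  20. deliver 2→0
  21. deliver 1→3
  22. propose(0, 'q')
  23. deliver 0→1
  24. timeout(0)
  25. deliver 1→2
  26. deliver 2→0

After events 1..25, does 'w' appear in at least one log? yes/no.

after 1 — propose(0,'x'): n0:coor/t1/[-]
after 2 — deliver 0→1: n1:part/t1/[-]
after 3 — deliver 1→0: ·
after 4 — deliver 0→3: n3:part/t1/[-]
after 5 — deliver 3→0: ·
after 6 — deliver 0→2: n2:part/t1/[-]
after 7 — deliver 2→0: n0:coor/t1/[x]
after 8 — deliver 0→1: n1:part/t1/[x]
after 9 — deliver 0→2: n2:part/t1/[x]
after 10 — deliver 0→3: n3:part/t1/[x]
after 11 — timeout(0): n0:coor/t2/[x]
after 12 — deliver 0→3: n3:part/t2/[x]
after 13 — deliver 3→0: ·
after 14 — propose(0,'w'): n0:coor/t3/[x]
after 15 — deliver 0→3: n3:part/t3/[x]
after 16 — deliver 3→0: ·
after 17 — propose(0,'z'): n0:coor/t4/[x]
after 18 — deliver 0→2: n2:part/t2/[x]
after 19 — deliver 2→0: ·
after 20 — deliver 2→0: ·
after 21 — deliver 1→3: ·
after 22 — propose(0,'q'): n0:coor/t5/[x]
after 23 — deliver 0→1: n1:part/t2/[x]
after 24 — timeout(0): n0:coor/t6/[x]
after 25 — deliver 1→2: ·

no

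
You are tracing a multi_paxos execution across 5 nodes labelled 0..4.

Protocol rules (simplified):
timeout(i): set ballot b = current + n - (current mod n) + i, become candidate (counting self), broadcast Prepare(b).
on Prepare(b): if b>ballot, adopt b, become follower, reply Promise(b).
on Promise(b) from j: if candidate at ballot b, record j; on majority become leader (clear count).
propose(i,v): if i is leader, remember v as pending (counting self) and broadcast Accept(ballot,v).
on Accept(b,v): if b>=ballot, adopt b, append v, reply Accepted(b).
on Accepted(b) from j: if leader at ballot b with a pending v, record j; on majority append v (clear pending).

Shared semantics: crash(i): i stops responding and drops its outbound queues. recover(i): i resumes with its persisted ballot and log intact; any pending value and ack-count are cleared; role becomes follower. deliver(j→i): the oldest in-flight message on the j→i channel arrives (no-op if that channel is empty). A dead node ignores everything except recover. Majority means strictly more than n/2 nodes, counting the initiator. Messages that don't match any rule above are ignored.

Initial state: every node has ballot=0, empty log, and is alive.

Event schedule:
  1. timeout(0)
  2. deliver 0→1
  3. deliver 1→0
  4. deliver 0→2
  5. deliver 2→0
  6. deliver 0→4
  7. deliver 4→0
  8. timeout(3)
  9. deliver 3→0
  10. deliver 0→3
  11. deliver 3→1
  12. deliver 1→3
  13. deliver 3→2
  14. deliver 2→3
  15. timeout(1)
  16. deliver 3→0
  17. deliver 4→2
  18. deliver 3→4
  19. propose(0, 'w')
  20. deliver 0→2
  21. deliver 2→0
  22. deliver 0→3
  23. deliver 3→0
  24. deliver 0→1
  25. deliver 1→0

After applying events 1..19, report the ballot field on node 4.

8

e1 timeout(0): 0[cand,b=5,-]
e2 deliver 0→1: 1[foll,b=5,-]
e3 deliver 1→0: ·
e4 deliver 0→2: 2[foll,b=5,-]
e5 deliver 2→0: 0[lead,b=5,-]
e6 deliver 0→4: 4[foll,b=5,-]
e7 deliver 4→0: ·
e8 timeout(3): 3[cand,b=8,-]
e9 deliver 3→0: 0[foll,b=8,-]
e10 deliver 0→3: ·
e11 deliver 3→1: 1[foll,b=8,-]
e12 deliver 1→3: ·
e13 deliver 3→2: 2[foll,b=8,-]
e14 deliver 2→3: 3[lead,b=8,-]
e15 timeout(1): 1[cand,b=11,-]
e16 deliver 3→0: ·
e17 deliver 4→2: ·
e18 deliver 3→4: 4[foll,b=8,-]
e19 propose(0,'w'): ·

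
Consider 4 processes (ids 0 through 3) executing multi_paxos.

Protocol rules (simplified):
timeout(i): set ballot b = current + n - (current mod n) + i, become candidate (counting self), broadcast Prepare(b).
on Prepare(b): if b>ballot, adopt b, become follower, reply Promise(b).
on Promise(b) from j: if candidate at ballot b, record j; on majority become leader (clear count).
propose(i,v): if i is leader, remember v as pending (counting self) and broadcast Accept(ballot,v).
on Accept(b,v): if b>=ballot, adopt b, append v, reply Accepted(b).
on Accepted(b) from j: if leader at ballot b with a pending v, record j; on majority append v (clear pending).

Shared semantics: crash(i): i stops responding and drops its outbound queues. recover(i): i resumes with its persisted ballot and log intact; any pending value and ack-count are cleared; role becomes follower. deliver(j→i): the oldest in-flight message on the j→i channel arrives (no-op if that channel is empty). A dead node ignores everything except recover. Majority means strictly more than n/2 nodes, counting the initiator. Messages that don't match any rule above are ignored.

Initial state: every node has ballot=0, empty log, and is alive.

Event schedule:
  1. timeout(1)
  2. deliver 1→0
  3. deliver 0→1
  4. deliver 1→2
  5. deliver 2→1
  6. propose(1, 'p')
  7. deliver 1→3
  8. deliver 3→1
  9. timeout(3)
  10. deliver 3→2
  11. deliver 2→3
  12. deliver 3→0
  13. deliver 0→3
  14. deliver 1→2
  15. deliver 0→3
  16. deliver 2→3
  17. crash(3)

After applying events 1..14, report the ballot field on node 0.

11

step 1 timeout(1): 1={cand,b=5,log=-}
step 2 deliver 1→0: 0={foll,b=5,log=-}
step 3 deliver 0→1: —
step 4 deliver 1→2: 2={foll,b=5,log=-}
step 5 deliver 2→1: 1={lead,b=5,log=-}
step 6 propose(1,'p'): —
step 7 deliver 1→3: 3={foll,b=5,log=-}
step 8 deliver 3→1: —
step 9 timeout(3): 3={cand,b=11,log=-}
step 10 deliver 3→2: 2={foll,b=11,log=-}
step 11 deliver 2→3: —
step 12 deliver 3→0: 0={foll,b=11,log=-}
step 13 deliver 0→3: 3={lead,b=11,log=-}
step 14 deliver 1→2: —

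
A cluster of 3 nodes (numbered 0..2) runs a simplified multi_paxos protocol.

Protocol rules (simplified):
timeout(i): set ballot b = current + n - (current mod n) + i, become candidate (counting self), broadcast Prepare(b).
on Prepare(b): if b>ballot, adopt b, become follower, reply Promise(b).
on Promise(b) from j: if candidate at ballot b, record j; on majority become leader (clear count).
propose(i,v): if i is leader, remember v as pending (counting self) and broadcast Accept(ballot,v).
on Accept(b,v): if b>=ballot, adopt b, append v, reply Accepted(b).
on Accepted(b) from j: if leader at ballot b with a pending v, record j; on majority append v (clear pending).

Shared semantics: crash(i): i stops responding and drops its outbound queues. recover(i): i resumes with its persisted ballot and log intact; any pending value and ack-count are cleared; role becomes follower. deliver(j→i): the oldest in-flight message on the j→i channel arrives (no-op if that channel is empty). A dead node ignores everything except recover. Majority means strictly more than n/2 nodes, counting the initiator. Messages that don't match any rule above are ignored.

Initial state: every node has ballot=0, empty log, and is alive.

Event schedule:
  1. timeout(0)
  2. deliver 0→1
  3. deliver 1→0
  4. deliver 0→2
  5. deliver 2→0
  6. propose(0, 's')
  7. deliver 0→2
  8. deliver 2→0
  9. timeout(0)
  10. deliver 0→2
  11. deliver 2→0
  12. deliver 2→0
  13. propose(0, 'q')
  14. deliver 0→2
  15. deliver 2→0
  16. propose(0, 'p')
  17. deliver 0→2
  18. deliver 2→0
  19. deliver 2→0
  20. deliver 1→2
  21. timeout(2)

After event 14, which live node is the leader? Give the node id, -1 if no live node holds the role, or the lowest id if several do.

1. timeout(0):  <0:cand b3 ->
2. deliver 0→1:  <1:foll b3 ->
3. deliver 1→0:  <0:lead b3 ->
4. deliver 0→2:  <2:foll b3 ->
5. deliver 2→0:  nop
6. propose(0,'s'):  nop
7. deliver 0→2:  <2:foll b3 s>
8. deliver 2→0:  <0:lead b3 s>
9. timeout(0):  <0:cand b6 s>
10. deliver 0→2:  <2:foll b6 s>
11. deliver 2→0:  <0:lead b6 s>
12. deliver 2→0:  nop
13. propose(0,'q'):  nop
14. deliver 0→2:  <2:foll b6 s,q>

0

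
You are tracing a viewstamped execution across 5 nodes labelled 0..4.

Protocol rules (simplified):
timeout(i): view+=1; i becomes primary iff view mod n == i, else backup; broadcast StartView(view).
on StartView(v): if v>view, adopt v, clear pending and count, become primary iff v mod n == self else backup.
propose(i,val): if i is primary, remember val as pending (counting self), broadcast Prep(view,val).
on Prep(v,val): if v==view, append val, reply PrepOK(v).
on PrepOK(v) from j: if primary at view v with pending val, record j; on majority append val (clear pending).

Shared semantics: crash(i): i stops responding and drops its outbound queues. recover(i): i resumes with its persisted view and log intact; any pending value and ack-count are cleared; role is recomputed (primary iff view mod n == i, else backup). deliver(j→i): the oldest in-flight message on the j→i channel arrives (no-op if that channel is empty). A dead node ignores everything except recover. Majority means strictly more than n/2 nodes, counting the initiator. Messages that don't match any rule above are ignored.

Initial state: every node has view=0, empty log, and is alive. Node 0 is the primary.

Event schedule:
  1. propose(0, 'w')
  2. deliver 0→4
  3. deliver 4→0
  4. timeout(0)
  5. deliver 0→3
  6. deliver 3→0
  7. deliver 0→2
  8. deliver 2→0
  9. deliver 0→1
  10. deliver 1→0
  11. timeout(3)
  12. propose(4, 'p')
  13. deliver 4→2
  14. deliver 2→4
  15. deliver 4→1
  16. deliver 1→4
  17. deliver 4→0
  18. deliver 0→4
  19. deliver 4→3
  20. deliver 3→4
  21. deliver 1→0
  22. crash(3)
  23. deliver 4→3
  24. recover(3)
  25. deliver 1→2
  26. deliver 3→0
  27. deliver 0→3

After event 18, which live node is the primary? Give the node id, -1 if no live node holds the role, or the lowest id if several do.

[1] propose(0,'w') → ∅
[2] deliver 0→4 → N4(back v0 [w])
[3] deliver 4→0 → ∅
[4] timeout(0) → N0(back v1 [-])
[5] deliver 0→3 → N3(back v0 [w])
[6] deliver 3→0 → ∅
[7] deliver 0→2 → N2(back v0 [w])
[8] deliver 2→0 → ∅
[9] deliver 0→1 → N1(back v0 [w])
[10] deliver 1→0 → ∅
[11] timeout(3) → N3(back v1 [w])
[12] propose(4,'p') → ∅
[13] deliver 4→2 → ∅
[14] deliver 2→4 → ∅
[15] deliver 4→1 → ∅
[16] deliver 1→4 → ∅
[17] deliver 4→0 → ∅
[18] deliver 0→4 → N4(back v1 [w])

-1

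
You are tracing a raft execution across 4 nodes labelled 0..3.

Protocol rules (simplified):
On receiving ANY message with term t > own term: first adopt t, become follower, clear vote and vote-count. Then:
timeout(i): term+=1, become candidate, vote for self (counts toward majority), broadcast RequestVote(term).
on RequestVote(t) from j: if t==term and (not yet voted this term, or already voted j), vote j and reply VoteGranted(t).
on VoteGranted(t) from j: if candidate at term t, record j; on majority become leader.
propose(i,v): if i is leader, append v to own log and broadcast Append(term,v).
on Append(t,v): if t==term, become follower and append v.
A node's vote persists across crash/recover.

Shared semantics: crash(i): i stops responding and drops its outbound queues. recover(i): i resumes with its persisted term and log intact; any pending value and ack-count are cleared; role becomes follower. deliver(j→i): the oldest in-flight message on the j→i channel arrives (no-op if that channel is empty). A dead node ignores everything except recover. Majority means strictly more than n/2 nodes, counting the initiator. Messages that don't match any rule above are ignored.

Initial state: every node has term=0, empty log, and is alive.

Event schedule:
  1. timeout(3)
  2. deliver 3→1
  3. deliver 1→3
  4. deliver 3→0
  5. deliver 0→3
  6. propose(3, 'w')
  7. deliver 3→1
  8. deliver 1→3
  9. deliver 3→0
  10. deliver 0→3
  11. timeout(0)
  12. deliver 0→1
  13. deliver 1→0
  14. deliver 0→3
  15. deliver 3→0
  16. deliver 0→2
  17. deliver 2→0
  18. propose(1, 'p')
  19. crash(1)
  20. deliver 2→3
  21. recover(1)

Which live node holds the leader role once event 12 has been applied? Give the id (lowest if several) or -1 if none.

step 1 timeout(3): 3={cand,t=1,log=-}
step 2 deliver 3→1: 1={foll,t=1,log=-}
step 3 deliver 1→3: —
step 4 deliver 3→0: 0={foll,t=1,log=-}
step 5 deliver 0→3: 3={lead,t=1,log=-}
step 6 propose(3,'w'): 3={lead,t=1,log=w}
step 7 deliver 3→1: 1={foll,t=1,log=w}
step 8 deliver 1→3: —
step 9 deliver 3→0: 0={foll,t=1,log=w}
step 10 deliver 0→3: —
step 11 timeout(0): 0={cand,t=2,log=w}
step 12 deliver 0→1: 1={foll,t=2,log=w}

3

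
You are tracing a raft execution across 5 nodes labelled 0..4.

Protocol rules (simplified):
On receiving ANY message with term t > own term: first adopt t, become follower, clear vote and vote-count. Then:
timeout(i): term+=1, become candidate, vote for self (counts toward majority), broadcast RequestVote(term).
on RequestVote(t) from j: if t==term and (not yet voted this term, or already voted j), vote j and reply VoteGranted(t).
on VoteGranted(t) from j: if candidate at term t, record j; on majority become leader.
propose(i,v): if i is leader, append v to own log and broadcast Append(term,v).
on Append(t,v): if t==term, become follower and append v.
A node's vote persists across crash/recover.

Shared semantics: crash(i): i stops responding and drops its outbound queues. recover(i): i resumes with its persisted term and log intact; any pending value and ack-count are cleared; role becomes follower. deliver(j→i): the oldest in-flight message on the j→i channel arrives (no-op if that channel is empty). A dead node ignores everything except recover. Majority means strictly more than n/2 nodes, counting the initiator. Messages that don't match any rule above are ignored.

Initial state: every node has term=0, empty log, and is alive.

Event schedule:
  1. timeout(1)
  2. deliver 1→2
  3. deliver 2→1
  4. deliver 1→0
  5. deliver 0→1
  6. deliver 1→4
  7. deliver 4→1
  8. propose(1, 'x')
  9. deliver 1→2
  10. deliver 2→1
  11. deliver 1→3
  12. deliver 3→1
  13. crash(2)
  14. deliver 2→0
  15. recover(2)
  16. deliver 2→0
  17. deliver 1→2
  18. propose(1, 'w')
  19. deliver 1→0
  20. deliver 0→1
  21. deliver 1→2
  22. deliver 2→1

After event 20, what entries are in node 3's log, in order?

e1 timeout(1): 1[cand,t=1,-]
e2 deliver 1→2: 2[foll,t=1,-]
e3 deliver 2→1: ·
e4 deliver 1→0: 0[foll,t=1,-]
e5 deliver 0→1: 1[lead,t=1,-]
e6 deliver 1→4: 4[foll,t=1,-]
e7 deliver 4→1: ·
e8 propose(1,'x'): 1[lead,t=1,x]
e9 deliver 1→2: 2[foll,t=1,x]
e10 deliver 2→1: ·
e11 deliver 1→3: 3[foll,t=1,-]
e12 deliver 3→1: ·
e13 crash(2): 2[✗foll,t=1,x]
e14 deliver 2→0: ·
e15 recover(2): 2[foll,t=1,x]
e16 deliver 2→0: ·
e17 deliver 1→2: ·
e18 propose(1,'w'): 1[lead,t=1,x,w]
e19 deliver 1→0: 0[foll,t=1,x]
e20 deliver 0→1: ·

empty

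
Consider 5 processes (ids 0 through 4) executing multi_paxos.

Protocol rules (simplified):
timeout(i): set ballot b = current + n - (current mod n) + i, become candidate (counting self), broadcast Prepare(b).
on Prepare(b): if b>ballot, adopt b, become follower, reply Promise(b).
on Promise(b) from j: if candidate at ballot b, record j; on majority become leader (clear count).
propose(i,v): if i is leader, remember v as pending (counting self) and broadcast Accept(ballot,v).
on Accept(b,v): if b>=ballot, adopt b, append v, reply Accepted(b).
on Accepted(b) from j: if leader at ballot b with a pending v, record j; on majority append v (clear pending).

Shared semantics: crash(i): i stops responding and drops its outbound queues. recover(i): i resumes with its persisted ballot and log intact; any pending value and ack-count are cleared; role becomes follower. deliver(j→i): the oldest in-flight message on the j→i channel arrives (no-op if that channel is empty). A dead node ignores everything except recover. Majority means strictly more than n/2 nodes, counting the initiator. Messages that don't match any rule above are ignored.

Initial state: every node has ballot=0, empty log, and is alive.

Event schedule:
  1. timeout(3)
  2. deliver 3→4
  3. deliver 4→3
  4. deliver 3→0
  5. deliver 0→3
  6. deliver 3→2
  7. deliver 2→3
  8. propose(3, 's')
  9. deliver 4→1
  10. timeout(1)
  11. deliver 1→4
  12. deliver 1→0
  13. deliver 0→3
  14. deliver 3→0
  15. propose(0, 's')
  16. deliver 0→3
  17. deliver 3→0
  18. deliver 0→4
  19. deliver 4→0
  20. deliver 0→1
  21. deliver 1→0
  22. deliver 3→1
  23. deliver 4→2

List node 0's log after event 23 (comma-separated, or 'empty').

s

e1 timeout(3): 3[cand,b=8,-]
e2 deliver 3→4: 4[foll,b=8,-]
e3 deliver 4→3: ·
e4 deliver 3→0: 0[foll,b=8,-]
e5 deliver 0→3: 3[lead,b=8,-]
e6 deliver 3→2: 2[foll,b=8,-]
e7 deliver 2→3: ·
e8 propose(3,'s'): ·
e9 deliver 4→1: ·
e10 timeout(1): 1[cand,b=6,-]
e11 deliver 1→4: ·
e12 deliver 1→0: ·
e13 deliver 0→3: ·
e14 deliver 3→0: 0[foll,b=8,s]
e15 propose(0,'s'): ·
e16 deliver 0→3: ·
e17 deliver 3→0: ·
e18 deliver 0→4: ·
e19 deliver 4→0: ·
e20 deliver 0→1: ·
e21 deliver 1→0: ·
e22 deliver 3→1: 1[foll,b=8,-]
e23 deliver 4→2: ·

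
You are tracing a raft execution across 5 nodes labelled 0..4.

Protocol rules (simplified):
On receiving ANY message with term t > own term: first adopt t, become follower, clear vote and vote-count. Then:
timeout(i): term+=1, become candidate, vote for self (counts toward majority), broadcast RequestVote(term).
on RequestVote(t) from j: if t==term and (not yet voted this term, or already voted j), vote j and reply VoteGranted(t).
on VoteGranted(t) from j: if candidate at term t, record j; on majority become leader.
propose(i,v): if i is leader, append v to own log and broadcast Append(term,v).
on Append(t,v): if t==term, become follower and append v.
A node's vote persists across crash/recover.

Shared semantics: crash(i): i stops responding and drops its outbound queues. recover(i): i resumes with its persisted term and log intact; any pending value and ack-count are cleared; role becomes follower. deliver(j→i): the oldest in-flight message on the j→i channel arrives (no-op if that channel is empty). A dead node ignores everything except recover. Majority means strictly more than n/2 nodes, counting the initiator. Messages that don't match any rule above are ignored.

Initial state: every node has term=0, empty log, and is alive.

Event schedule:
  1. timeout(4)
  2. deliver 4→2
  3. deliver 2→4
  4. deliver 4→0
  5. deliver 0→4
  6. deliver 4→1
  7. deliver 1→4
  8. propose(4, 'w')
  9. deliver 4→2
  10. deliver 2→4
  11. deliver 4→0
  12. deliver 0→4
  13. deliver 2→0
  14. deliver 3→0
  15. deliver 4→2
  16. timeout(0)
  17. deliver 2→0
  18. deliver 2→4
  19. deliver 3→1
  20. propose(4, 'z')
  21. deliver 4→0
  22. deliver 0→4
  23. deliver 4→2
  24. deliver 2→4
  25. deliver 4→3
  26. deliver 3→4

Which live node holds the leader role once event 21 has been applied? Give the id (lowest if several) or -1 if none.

4

step 1 timeout(4): 4={cand,t=1,log=-}
step 2 deliver 4→2: 2={foll,t=1,log=-}
step 3 deliver 2→4: —
step 4 deliver 4→0: 0={foll,t=1,log=-}
step 5 deliver 0→4: 4={lead,t=1,log=-}
step 6 deliver 4→1: 1={foll,t=1,log=-}
step 7 deliver 1→4: —
step 8 propose(4,'w'): 4={lead,t=1,log=w}
step 9 deliver 4→2: 2={foll,t=1,log=w}
step 10 deliver 2→4: —
step 11 deliver 4→0: 0={foll,t=1,log=w}
step 12 deliver 0→4: —
step 13 deliver 2→0: —
step 14 deliver 3→0: —
step 15 deliver 4→2: —
step 16 timeout(0): 0={cand,t=2,log=w}
step 17 deliver 2→0: —
step 18 deliver 2→4: —
step 19 deliver 3→1: —
step 20 propose(4,'z'): 4={lead,t=1,log=w,z}
step 21 deliver 4→0: —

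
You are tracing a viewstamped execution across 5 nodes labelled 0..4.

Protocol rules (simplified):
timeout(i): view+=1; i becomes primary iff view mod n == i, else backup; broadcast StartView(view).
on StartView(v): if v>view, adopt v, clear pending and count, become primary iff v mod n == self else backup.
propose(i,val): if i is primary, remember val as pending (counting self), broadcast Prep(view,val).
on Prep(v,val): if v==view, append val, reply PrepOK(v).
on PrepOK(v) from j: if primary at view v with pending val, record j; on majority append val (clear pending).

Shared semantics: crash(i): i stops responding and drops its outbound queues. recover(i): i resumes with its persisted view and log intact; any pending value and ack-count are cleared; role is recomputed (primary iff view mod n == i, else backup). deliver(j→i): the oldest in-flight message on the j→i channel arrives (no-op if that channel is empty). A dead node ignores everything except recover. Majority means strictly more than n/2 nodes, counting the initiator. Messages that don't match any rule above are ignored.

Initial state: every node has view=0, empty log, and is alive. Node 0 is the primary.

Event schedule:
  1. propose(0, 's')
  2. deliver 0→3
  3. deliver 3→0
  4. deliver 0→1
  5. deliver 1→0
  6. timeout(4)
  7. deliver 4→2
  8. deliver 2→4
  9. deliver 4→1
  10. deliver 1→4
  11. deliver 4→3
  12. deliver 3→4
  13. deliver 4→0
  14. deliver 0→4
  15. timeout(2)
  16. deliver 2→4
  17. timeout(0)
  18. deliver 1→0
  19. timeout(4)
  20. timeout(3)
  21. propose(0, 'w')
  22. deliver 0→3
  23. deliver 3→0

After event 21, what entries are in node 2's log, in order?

step 1 propose(0,'s'): —
step 2 deliver 0→3: 3={back,v=0,log=s}
step 3 deliver 3→0: —
step 4 deliver 0→1: 1={back,v=0,log=s}
step 5 deliver 1→0: 0={prim,v=0,log=s}
step 6 timeout(4): 4={back,v=1,log=-}
step 7 deliver 4→2: 2={back,v=1,log=-}
step 8 deliver 2→4: —
step 9 deliver 4→1: 1={prim,v=1,log=s}
step 10 deliver 1→4: —
step 11 deliver 4→3: 3={back,v=1,log=s}
step 12 deliver 3→4: —
step 13 deliver 4→0: 0={back,v=1,log=s}
step 14 deliver 0→4: —
step 15 timeout(2): 2={prim,v=2,log=-}
step 16 deliver 2→4: 4={back,v=2,log=-}
step 17 timeout(0): 0={back,v=2,log=s}
step 18 deliver 1→0: —
step 19 timeout(4): 4={back,v=3,log=-}
step 20 timeout(3): 3={back,v=2,log=s}
step 21 propose(0,'w'): —

empty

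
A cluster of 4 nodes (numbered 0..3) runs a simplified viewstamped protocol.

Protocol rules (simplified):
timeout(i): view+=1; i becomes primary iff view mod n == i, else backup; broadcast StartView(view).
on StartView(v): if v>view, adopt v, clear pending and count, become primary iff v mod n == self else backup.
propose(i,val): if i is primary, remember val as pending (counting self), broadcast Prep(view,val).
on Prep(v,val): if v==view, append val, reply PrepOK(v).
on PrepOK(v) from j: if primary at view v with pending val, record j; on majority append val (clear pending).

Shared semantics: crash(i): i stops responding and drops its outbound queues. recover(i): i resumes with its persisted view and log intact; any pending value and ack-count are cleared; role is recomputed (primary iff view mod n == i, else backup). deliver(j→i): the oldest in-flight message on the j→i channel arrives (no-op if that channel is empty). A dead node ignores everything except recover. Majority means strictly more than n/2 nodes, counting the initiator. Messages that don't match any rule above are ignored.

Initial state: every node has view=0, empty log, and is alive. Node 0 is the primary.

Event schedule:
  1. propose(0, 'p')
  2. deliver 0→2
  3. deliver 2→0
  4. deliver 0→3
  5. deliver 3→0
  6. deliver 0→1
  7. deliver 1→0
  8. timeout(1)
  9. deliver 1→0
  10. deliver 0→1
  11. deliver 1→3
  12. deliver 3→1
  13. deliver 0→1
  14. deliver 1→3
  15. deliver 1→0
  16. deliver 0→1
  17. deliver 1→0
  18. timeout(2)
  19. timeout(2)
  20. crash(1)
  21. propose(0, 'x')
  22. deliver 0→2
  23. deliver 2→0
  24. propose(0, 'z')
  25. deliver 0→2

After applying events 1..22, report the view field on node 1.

[1] propose(0,'p') → ∅
[2] deliver 0→2 → N2(back v0 [p])
[3] deliver 2→0 → ∅
[4] deliver 0→3 → N3(back v0 [p])
[5] deliver 3→0 → N0(prim v0 [p])
[6] deliver 0→1 → N1(back v0 [p])
[7] deliver 1→0 → ∅
[8] timeout(1) → N1(prim v1 [p])
[9] deliver 1→0 → N0(back v1 [p])
[10] deliver 0→1 → ∅
[11] deliver 1→3 → N3(back v1 [p])
[12] deliver 3→1 → ∅
[13] deliver 0→1 → ∅
[14] deliver 1→3 → ∅
[15] deliver 1→0 → ∅
[16] deliver 0→1 → ∅
[17] deliver 1→0 → ∅
[18] timeout(2) → N2(back v1 [p])
[19] timeout(2) → N2(prim v2 [p])
[20] crash(1) → N1(✗prim v1 [p])
[21] propose(0,'x') → ∅
[22] deliver 0→2 → ∅

1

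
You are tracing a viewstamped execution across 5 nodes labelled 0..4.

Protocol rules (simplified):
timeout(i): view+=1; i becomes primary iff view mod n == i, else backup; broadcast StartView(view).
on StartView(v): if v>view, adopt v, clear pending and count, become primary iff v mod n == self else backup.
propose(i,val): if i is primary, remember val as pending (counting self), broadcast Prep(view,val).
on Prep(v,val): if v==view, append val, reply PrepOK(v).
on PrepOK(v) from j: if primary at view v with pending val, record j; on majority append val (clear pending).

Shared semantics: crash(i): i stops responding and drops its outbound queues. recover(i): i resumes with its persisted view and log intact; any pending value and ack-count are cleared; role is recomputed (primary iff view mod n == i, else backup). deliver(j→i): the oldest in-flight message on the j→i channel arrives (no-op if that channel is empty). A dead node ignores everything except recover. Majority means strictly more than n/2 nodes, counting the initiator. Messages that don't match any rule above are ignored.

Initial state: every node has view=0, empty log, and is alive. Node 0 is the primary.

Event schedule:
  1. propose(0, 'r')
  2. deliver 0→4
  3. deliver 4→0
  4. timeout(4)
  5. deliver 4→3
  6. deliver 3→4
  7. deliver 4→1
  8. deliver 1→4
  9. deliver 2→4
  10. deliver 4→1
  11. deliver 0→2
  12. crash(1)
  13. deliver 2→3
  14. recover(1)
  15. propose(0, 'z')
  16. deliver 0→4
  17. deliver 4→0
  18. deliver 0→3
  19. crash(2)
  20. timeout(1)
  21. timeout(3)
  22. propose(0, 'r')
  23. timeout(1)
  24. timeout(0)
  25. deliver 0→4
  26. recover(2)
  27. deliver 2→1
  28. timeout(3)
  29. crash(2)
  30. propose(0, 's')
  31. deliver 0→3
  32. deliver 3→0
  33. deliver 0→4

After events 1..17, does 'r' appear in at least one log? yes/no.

yes

[1] propose(0,'r') → ∅
[2] deliver 0→4 → N4(back v0 [r])
[3] deliver 4→0 → ∅
[4] timeout(4) → N4(back v1 [r])
[5] deliver 4→3 → N3(back v1 [-])
[6] deliver 3→4 → ∅
[7] deliver 4→1 → N1(prim v1 [-])
[8] deliver 1→4 → ∅
[9] deliver 2→4 → ∅
[10] deliver 4→1 → ∅
[11] deliver 0→2 → N2(back v0 [r])
[12] crash(1) → N1(✗prim v1 [-])
[13] deliver 2→3 → ∅
[14] recover(1) → N1(prim v1 [-])
[15] propose(0,'z') → ∅
[16] deliver 0→4 → ∅
[17] deliver 4→0 → N0(back v1 [-])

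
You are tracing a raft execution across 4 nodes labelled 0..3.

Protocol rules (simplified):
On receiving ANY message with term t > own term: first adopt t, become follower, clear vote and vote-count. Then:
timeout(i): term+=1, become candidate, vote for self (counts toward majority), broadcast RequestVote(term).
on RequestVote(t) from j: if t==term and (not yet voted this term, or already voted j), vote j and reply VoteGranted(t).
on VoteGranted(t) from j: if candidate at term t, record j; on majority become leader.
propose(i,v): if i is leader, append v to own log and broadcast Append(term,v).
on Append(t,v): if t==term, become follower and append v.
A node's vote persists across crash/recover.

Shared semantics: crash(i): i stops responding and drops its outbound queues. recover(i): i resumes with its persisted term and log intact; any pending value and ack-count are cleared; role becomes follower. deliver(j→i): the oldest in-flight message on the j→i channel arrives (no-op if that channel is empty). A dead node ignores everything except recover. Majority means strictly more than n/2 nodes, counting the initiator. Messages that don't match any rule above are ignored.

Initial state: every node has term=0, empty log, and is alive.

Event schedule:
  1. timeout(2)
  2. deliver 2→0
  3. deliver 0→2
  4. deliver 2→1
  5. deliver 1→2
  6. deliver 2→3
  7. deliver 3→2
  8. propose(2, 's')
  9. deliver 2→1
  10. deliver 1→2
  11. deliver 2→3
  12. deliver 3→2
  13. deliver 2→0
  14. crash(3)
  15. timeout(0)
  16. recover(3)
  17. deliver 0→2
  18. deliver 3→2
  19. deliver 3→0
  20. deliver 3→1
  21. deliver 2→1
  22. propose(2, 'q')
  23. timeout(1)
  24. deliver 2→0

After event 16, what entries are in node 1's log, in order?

s

1. timeout(2):  <2:cand t1 ->
2. deliver 2→0:  <0:foll t1 ->
3. deliver 0→2:  nop
4. deliver 2→1:  <1:foll t1 ->
5. deliver 1→2:  <2:lead t1 ->
6. deliver 2→3:  <3:foll t1 ->
7. deliver 3→2:  nop
8. propose(2,'s'):  <2:lead t1 s>
9. deliver 2→1:  <1:foll t1 s>
10. deliver 1→2:  nop
11. deliver 2→3:  <3:foll t1 s>
12. deliver 3→2:  nop
13. deliver 2→0:  <0:foll t1 s>
14. crash(3):  <3:✗foll t1 s>
15. timeout(0):  <0:cand t2 s>
16. recover(3):  <3:foll t1 s>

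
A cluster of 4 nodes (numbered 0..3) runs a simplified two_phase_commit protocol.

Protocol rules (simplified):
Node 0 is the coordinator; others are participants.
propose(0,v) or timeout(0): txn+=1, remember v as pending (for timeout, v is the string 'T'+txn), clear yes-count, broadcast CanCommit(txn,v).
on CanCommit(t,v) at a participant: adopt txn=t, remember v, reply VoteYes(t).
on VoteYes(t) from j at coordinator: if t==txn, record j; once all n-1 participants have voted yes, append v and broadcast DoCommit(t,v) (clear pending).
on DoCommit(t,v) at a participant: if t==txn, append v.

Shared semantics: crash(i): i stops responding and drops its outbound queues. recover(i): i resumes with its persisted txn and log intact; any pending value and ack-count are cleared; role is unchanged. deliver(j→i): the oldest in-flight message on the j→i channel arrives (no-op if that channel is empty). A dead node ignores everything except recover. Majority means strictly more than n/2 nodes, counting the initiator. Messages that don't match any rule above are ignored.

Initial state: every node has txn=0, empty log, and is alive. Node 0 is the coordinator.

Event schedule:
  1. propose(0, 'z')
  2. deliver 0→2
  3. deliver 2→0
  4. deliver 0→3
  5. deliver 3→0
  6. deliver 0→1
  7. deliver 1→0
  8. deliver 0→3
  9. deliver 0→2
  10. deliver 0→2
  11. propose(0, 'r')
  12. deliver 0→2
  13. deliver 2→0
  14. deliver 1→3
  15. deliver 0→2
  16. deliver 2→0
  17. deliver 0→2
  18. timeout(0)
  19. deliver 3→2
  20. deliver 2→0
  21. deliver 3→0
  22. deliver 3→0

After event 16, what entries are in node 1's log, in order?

[1] propose(0,'z') → N0(coor t1 [-])
[2] deliver 0→2 → N2(part t1 [-])
[3] deliver 2→0 → ∅
[4] deliver 0→3 → N3(part t1 [-])
[5] deliver 3→0 → ∅
[6] deliver 0→1 → N1(part t1 [-])
[7] deliver 1→0 → N0(coor t1 [z])
[8] deliver 0→3 → N3(part t1 [z])
[9] deliver 0→2 → N2(part t1 [z])
[10] deliver 0→2 → ∅
[11] propose(0,'r') → N0(coor t2 [z])
[12] deliver 0→2 → N2(part t2 [z])
[13] deliver 2→0 → ∅
[14] deliver 1→3 → ∅
[15] deliver 0→2 → ∅
[16] deliver 2→0 → ∅

empty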